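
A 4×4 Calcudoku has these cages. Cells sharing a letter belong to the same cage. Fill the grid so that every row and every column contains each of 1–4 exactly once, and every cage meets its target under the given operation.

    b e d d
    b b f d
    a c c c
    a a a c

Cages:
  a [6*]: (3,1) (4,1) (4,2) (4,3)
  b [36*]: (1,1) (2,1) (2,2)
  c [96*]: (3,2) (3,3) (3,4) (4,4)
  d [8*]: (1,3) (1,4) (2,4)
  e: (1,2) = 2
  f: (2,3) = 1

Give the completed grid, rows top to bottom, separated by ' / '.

Cage b needs product 36, so (1,1) = 3.
Cage e is given, leaving (1,2) = 2.
Cage b has product 36; hence (2,1) = 4.
The 3 cells of cage b must have product 36, which forces (2,2) = 3.
Cage f is given, so (2,3) = 1.
1 is placed in row 2, leaving (2,4) = 2.
Cage a has product 6, which forces (3,1) = 1.
Column 2 already has 3, which forces (3,2) = 4.
Column 4 now contains 2, so (3,4) = 3.
Column 1 now contains 3, so (4,1) = 2.
Column 2 already has 3, which forces (4,2) = 1.
Row 4 already has 2, so (4,3) = 3.
Cage c needs product 96, leaving (4,4) = 4.
Column 3 already has 1, so (1,3) = 4.
Column 4 now contains 4; hence (1,4) = 1.
Row 3 now contains 3, leaving (3,3) = 2.

3 2 4 1 / 4 3 1 2 / 1 4 2 3 / 2 1 3 4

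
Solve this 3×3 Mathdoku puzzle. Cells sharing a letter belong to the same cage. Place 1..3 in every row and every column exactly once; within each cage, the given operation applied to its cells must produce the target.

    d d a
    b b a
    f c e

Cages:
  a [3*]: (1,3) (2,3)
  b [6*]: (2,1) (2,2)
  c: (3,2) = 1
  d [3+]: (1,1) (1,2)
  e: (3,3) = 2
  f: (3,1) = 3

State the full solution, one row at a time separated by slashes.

Cage f is given; hence (3,1) = 3.
Cage c is a single given cell, leaving (3,2) = 1.
Cage e is given; hence (3,3) = 2.
The two cells of cage d must have sum 3, leaving (1,1) = 1.
Column 2 now contains 1; hence (1,2) = 2.
Row 1 now contains 1, leaving (1,3) = 3.
3 is placed in column 1, leaving (2,1) = 2.
The two cells of cage b must have product 6, leaving (2,2) = 3.
3 is placed in column 3, which forces (2,3) = 1.

1 2 3 / 2 3 1 / 3 1 2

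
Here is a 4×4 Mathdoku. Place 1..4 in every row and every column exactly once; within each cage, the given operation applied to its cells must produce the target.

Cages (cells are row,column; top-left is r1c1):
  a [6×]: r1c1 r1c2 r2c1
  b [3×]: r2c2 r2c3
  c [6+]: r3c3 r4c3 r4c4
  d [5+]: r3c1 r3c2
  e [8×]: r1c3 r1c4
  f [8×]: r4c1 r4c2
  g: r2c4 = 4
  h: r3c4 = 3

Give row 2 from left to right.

Cage g is a single given cell, which forces r2c4 = 4.
Cage h is a single given cell, so r3c4 = 3.
Cage e needs two cells with product 8, leaving r1c3 = 4.
4 is placed in column 4, which forces r1c4 = 2.
Column 3 already has 4, so r4c3 = 3.
Column 4 now contains 2, leaving r4c4 = 1.
The 3 cells of cage a must have product 6, leaving r2c1 = 2.
The two cells of cage b must have product 3, which forces r2c2 = 3.
Column 3 now contains 3, leaving r2c3 = 1.
Cage c has sum 6, leaving r3c3 = 2.
Column 1 now contains 2, which forces r4c1 = 4.
Row 4 now contains 4, which forces r4c2 = 2.
Cage a has product 6, so r1c1 = 3.
Column 2 already has 3, so r1c2 = 1.
Column 1 already has 4; hence r3c1 = 1.
The two cells of cage d must have sum 5, so r3c2 = 4.
Filled in: 3 1 4 2 / 2 3 1 4 / 1 4 2 3 / 4 2 3 1.

2 3 1 4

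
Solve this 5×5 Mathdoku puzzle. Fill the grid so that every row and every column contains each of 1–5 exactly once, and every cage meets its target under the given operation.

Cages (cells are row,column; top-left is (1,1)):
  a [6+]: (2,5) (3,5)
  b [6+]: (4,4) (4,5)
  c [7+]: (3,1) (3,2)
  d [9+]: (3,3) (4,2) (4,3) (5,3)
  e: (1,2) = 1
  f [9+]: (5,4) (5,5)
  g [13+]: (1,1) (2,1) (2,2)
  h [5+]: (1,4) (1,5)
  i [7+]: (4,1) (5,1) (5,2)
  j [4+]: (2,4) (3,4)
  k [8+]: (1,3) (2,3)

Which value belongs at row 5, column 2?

3

Cage e is given, leaving (1,2) = 1.
Row 1 needs a 4, and only (1,1) is open for it.
Cage g needs sum 13, leaving (2,1) = 5.
Cage g has sum 13, which forces (2,2) = 4.
Row 2 already has 5, so (2,3) = 3.
Row 2 now contains 3, so (2,4) = 1.
Row 2 now contains 1; hence (2,5) = 2.
Column 4 now contains 1, leaving (3,4) = 3.
3 is placed in column 3, leaving (1,3) = 5.
3 is placed in column 4, leaving (1,4) = 2.
Column 5 now contains 2, so (1,5) = 3.
Row 3 already has 3; hence (3,1) = 2.
Cage c's pair has sum 7, which forces (3,2) = 5.
Cage a's pair has sum 6, which forces (3,5) = 4.
Column 1 already has 2; hence (4,1) = 3.
Cage d needs sum 9, so (4,2) = 2.
2 is placed in column 4, leaving (4,4) = 5.
4 is placed in column 5, leaving (4,5) = 1.
3 is placed in column 1, so (5,1) = 1.
2 is placed in column 2, leaving (5,2) = 3.
Column 4 already has 5, leaving (5,4) = 4.
4 is placed in column 5; hence (5,5) = 5.
Row 3 now contains 4, leaving (3,3) = 1.
Row 4 already has 1, which forces (4,3) = 4.
4 is placed in row 5, which forces (5,3) = 2.
Filled in: 4 1 5 2 3 / 5 4 3 1 2 / 2 5 1 3 4 / 3 2 4 5 1 / 1 3 2 4 5.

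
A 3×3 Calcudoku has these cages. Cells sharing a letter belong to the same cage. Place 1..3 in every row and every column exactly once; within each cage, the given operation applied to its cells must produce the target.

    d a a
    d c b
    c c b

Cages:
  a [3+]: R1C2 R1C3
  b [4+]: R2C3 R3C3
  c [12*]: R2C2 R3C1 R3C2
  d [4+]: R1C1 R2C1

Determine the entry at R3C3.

The 3 cells of cage c must have product 12, which forces R2C2 = 2.
Cage c needs product 12, which forces R3C1 = 2.
The 3 cells of cage c must have product 12, so R3C2 = 3.
Row 3 already has 3, so R3C3 = 1.
Column 2 already has 2, leaving R1C2 = 1.
Column 3 now contains 1; hence R1C3 = 2.
Column 3 now contains 1, so R2C3 = 3.
Row 1 already has 1, so R1C1 = 3.
3 is placed in row 2, so R2C1 = 1.
The full grid is 3 1 2 / 1 2 3 / 2 3 1.

1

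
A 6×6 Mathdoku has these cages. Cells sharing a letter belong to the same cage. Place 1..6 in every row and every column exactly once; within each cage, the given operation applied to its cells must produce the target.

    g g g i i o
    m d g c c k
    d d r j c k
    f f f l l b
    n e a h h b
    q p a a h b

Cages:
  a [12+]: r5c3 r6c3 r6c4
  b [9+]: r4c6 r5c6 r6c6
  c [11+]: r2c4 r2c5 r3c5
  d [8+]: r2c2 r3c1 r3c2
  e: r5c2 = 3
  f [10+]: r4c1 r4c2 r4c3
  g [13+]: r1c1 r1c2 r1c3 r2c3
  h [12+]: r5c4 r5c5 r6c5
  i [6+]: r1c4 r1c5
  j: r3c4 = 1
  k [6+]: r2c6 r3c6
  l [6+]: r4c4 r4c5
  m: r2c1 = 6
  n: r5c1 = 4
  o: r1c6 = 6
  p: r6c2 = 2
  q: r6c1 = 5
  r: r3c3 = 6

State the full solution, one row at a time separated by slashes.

Cage o is given, leaving r1c6 = 6.
Cage m is a single given cell, which forces r2c1 = 6.
Cage r is a single given cell; hence r3c3 = 6.
Cage j is a single given cell; hence r3c4 = 1.
Cage n is given, leaving r5c1 = 4.
Cage e is a single given cell, which forces r5c2 = 3.
Cage q is a single given cell, leaving r6c1 = 5.
Cage p is given, which forces r6c2 = 2.
Cage d has sum 8, which forces r2c2 = 1.
The only place for 6 in row 4 is r4c2.
Cage b needs sum 9, which forces r6c6 = 3.
Cage a has sum 12, which forces r6c4 = 6.
Cage h has sum 12; hence r5c5 = 6.
Row 4 needs a 5, and only r4c6 is open for it.
Cage b has sum 9, leaving r5c6 = 1.
Column 4 needs a 3, and only r2c4 is open for it.
Cage c needs sum 11; hence r2c5 = 5.
The 3 cells of cage c must have sum 11, which forces r3c5 = 3.
Row 3 already has 3, so r3c1 = 2.
Cage d has sum 8, which forces r3c2 = 5.
Row 3 now contains 2, leaving r3c6 = 4.
Cage g needs sum 13, so r1c1 = 3.
Column 2 already has 5, so r1c2 = 4.
Cage g has sum 13; hence r1c3 = 2.
2 is placed in row 1, which forces r1c4 = 5.
2 is placed in row 1; hence r1c5 = 1.
Cage g needs sum 13, which forces r2c3 = 4.
Column 6 already has 4; hence r2c6 = 2.
Column 1 now contains 3; hence r4c1 = 1.
Row 4 already has 1, which forces r4c3 = 3.
Column 3 now contains 2, leaving r5c3 = 5.
Column 4 now contains 5, leaving r5c4 = 2.
Column 3 now contains 4, so r6c3 = 1.
Column 5 already has 1, so r6c5 = 4.
Column 4 already has 2, so r4c4 = 4.
Column 5 already has 4, which forces r4c5 = 2.

3 4 2 5 1 6 / 6 1 4 3 5 2 / 2 5 6 1 3 4 / 1 6 3 4 2 5 / 4 3 5 2 6 1 / 5 2 1 6 4 3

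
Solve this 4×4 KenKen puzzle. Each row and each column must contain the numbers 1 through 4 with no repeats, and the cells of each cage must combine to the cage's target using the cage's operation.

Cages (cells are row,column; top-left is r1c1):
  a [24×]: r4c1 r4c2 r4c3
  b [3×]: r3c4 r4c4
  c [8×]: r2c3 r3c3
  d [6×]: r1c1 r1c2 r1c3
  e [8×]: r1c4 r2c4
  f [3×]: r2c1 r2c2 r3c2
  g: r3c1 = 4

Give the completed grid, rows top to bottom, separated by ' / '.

3 2 1 4 / 1 3 4 2 / 4 1 2 3 / 2 4 3 1

The 3 cells of cage f must have product 3; hence r2c1 = 1.
The 3 cells of cage f must have product 3, leaving r2c2 = 3.
Cage g is given, leaving r3c1 = 4.
Cage f has product 3; hence r3c2 = 1.
4 is placed in row 3, leaving r3c3 = 2.
Row 3 already has 1, so r3c4 = 3.
Column 4 now contains 3, which forces r4c4 = 1.
Cage d has product 6, leaving r1c1 = 3.
1 is placed in column 2, which forces r1c2 = 2.
Cage d needs product 6; hence r1c3 = 1.
Row 1 already has 2, which forces r1c4 = 4.
Column 3 already has 2, which forces r2c3 = 4.
Column 4 now contains 4, which forces r2c4 = 2.
Column 1 now contains 3, leaving r4c1 = 2.
Column 2 now contains 2, which forces r4c2 = 4.
4 is placed in column 3, leaving r4c3 = 3.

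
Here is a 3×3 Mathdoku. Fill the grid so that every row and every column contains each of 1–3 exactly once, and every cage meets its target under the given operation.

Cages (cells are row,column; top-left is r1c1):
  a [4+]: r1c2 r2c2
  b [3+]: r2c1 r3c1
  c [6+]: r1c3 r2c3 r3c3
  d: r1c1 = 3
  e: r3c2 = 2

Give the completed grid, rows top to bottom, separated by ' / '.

3 1 2 / 2 3 1 / 1 2 3

Cage d is a single given cell, so r1c1 = 3.
Row 1 already has 3; hence r1c2 = 1.
Row 1 already has 1, which forces r1c3 = 2.
Column 2 already has 1; hence r2c2 = 3.
Row 2 already has 3, so r2c3 = 1.
Cage e is given, which forces r3c2 = 2.
1 is placed in column 3, so r3c3 = 3.
Row 2 already has 1, so r2c1 = 2.
Row 3 now contains 2; hence r3c1 = 1.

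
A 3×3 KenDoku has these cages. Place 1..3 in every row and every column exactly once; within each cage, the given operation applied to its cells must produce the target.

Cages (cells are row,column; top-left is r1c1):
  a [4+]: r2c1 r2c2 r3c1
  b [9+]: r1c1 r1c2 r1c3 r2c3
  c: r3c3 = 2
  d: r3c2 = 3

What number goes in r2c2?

1

The 3 cells of cage a must have sum 4, so r2c1 = 2.
Cage a needs sum 4; hence r2c2 = 1.
Cage b needs sum 9, which forces r2c3 = 3.
Cage a has sum 4, so r3c1 = 1.
D is a freebie, so r3c2 = 3.
C is a freebie, leaving r3c3 = 2.
1 is placed in column 1, leaving r1c1 = 3.
3 is placed in column 2, so r1c2 = 2.
Column 3 now contains 2, so r1c3 = 1.
Filled in: 3 2 1 / 2 1 3 / 1 3 2.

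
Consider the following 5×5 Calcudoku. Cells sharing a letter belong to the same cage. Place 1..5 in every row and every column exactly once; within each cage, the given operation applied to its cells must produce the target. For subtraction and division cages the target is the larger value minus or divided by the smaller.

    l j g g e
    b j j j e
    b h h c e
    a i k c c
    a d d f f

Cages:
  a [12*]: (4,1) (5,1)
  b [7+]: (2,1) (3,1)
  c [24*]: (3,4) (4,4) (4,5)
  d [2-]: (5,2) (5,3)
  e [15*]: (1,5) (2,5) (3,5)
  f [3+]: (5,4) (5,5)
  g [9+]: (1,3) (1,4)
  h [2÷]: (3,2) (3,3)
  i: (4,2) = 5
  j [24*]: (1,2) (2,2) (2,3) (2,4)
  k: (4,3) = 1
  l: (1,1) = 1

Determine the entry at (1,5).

L is a freebie, leaving (1,1) = 1.
Cage i is a single given cell; hence (4,2) = 5.
Cage k is a single given cell, which forces (4,3) = 1.
In row 1, 2 can only go at (1,2), so (1,2) = 2.
The two cells of cage h must have quotient 2, so (3,3) = 2.
Row 1 needs a 3, and only (1,5) is open for it.
In row 2, 2 can only go at (2,1), so (2,1) = 2.
Cage b's pair has sum 7; hence (3,1) = 5.
Row 3 now contains 5, so (3,5) = 1.
1 is placed in column 5; hence (5,5) = 2.
1 is placed in column 5, leaving (2,5) = 5.
Row 3 now contains 1, leaving (3,2) = 4.
Cage c needs product 24, so (3,4) = 3.
Cage c has product 24, leaving (4,4) = 2.
Column 5 already has 2; hence (4,5) = 4.
Row 5 now contains 2, which forces (5,4) = 1.
Cage j has product 24, so (2,2) = 1.
Cage j has product 24, which forces (2,3) = 3.
Column 4 already has 1, so (2,4) = 4.
Row 4 already has 4, which forces (4,1) = 3.
The two cells of cage a must have product 12; hence (5,1) = 4.
1 is placed in row 5; hence (5,2) = 3.
The two cells of cage d must have difference 2; hence (5,3) = 5.
5 is placed in column 3, leaving (1,3) = 4.
Column 4 now contains 4, leaving (1,4) = 5.
Completed grid: 1 2 4 5 3 / 2 1 3 4 5 / 5 4 2 3 1 / 3 5 1 2 4 / 4 3 5 1 2.

3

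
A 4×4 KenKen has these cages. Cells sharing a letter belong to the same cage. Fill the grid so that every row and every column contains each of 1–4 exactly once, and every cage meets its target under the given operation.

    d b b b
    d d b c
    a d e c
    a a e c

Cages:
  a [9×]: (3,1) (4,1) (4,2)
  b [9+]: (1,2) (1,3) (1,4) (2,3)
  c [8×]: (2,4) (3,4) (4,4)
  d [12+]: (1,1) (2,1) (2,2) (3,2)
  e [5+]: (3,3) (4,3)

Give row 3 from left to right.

Cage a has product 9; hence (3,1) = 3.
Cage a needs product 9, leaving (4,1) = 1.
Cage a needs product 9, which forces (4,2) = 3.
The two cells of cage e must have sum 5, which forces (3,3) = 1.
Cage e needs two cells with sum 5, so (4,3) = 4.
Row 4 now contains 4, so (4,4) = 2.
Cage b needs sum 9, so (1,2) = 1.
Cage b has sum 9, which forces (1,3) = 2.
The 4 cells of cage b must have sum 9, which forces (1,4) = 3.
Cage b needs sum 9, so (2,3) = 3.
Cage c has product 8; hence (2,4) = 1.
Column 4 now contains 2, which forces (3,4) = 4.
2 is placed in row 1; hence (1,1) = 4.
The 4 cells of cage d must have sum 12; hence (2,1) = 2.
Cage d has sum 12, so (2,2) = 4.
Row 3 now contains 4, so (3,2) = 2.
Filled in: 4 1 2 3 / 2 4 3 1 / 3 2 1 4 / 1 3 4 2.

3 2 1 4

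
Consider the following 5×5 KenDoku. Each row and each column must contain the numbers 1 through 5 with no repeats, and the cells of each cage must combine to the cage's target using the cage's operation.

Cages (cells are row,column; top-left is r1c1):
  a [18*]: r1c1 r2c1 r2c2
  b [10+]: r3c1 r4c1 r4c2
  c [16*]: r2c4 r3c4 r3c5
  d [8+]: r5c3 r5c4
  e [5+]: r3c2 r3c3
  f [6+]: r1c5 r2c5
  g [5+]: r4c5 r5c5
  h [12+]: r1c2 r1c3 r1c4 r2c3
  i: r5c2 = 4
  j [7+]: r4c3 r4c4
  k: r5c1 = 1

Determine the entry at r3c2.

Cage a has product 18, so r1c1 = 3.
Cage a has product 18; hence r2c1 = 2.
The 3 cells of cage a must have product 18, so r2c2 = 3.
Row 2 already has 2, leaving r2c4 = 4.
4 is placed in column 4, so r3c4 = 1.
Cage k is given, which forces r5c1 = 1.
I is a freebie, leaving r5c2 = 4.
Cage h needs sum 12, leaving r1c3 = 4.
Column 2 now contains 4, so r3c2 = 2.
The two cells of cage e must have sum 5, so r3c3 = 3.
Cage c needs product 16, which forces r3c5 = 4.
The 3 cells of cage b must have sum 10; hence r4c2 = 1.
Column 3 now contains 3, leaving r5c3 = 5.
5 is placed in row 5, leaving r5c4 = 3.
Row 5 now contains 3, which forces r5c5 = 2.
Column 2 already has 1, which forces r1c2 = 5.
Cage h has sum 12, so r1c4 = 2.
Row 1 already has 5, which forces r1c5 = 1.
Column 3 now contains 5, so r2c3 = 1.
1 is placed in column 5, which forces r2c5 = 5.
Row 3 now contains 4, which forces r3c1 = 5.
The 3 cells of cage b must have sum 10, so r4c1 = 4.
Column 3 now contains 5; hence r4c3 = 2.
The two cells of cage j must have sum 7, so r4c4 = 5.
2 is placed in column 5, leaving r4c5 = 3.
Filled in: 3 5 4 2 1 / 2 3 1 4 5 / 5 2 3 1 4 / 4 1 2 5 3 / 1 4 5 3 2.

2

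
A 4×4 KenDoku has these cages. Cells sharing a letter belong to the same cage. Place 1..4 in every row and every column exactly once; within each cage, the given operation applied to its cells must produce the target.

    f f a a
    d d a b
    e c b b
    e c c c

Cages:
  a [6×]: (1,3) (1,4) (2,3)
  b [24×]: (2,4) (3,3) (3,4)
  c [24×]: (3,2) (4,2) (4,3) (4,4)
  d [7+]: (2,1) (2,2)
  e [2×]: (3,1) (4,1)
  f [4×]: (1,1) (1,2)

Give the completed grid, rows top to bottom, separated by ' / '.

The only place for 1 in row 2 is (2,3).
Row 2 needs a 2, and only (2,4) is open for it.
Cage a needs product 6, which forces (1,3) = 2.
2 is placed in column 4, so (1,4) = 3.
3 is placed in column 4, leaving (3,4) = 4.
Column 4 now contains 4, leaving (4,4) = 1.
Cage e's pair has product 2; hence (3,1) = 1.
Row 3 now contains 4; hence (3,3) = 3.
1 is placed in row 4, leaving (4,1) = 2.
Column 3 already has 3, which forces (4,3) = 4.
Column 1 already has 1, so (1,1) = 4.
Cage f needs two cells with product 4, leaving (1,2) = 1.
Column 1 now contains 4, leaving (2,1) = 3.
Row 2 already has 3, so (2,2) = 4.
Row 3 already has 3, leaving (3,2) = 2.
4 is placed in row 4, leaving (4,2) = 3.

4 1 2 3 / 3 4 1 2 / 1 2 3 4 / 2 3 4 1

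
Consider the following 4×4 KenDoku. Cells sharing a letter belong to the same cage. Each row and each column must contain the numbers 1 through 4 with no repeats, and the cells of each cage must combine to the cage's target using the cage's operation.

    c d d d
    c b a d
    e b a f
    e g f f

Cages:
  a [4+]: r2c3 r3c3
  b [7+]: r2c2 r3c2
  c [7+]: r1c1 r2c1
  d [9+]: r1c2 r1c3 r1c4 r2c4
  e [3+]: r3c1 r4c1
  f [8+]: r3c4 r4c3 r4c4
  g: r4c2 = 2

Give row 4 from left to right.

1 2 4 3

Cage g is a single given cell, leaving r4c2 = 2.
Cage e's pair has sum 3; hence r3c1 = 2.
2 is placed in row 4, which forces r4c1 = 1.
Cage f has sum 8, which forces r3c4 = 1.
The two cells of cage a must have sum 4; hence r2c3 = 1.
Row 3 now contains 1, leaving r3c3 = 3.
Column 3 now contains 3, which forces r4c3 = 4.
4 is placed in row 4, which forces r4c4 = 3.
Cage d needs sum 9, which forces r1c2 = 1.
Column 3 now contains 3, which forces r1c3 = 2.
The 4 cells of cage d must have sum 9; hence r1c4 = 4.
Cage b's pair has sum 7, which forces r2c2 = 3.
3 is placed in column 4, which forces r2c4 = 2.
Row 3 already has 3, which forces r3c2 = 4.
4 is placed in row 1, leaving r1c1 = 3.
Row 2 already has 3, so r2c1 = 4.
Completed grid: 3 1 2 4 / 4 3 1 2 / 2 4 3 1 / 1 2 4 3.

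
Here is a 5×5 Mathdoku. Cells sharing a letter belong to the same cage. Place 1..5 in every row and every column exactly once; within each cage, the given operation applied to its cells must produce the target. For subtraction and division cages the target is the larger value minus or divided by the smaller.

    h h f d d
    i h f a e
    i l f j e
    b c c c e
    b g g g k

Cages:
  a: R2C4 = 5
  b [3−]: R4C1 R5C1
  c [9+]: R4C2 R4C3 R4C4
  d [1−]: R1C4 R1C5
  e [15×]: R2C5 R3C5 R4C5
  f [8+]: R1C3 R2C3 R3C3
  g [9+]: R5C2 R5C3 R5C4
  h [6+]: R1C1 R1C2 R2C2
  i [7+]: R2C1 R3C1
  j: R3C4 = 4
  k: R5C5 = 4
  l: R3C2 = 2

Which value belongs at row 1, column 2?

4

A is a freebie, so R2C4 = 5.
L is a freebie, so R3C2 = 2.
Cage j is given, which forces R3C4 = 4.
K is a freebie, so R5C5 = 4.
Row 1 needs a 5, and only R1C3 is open for it.
Cage f needs sum 8; hence R2C3 = 2.
The 3 cells of cage f must have sum 8, leaving R3C3 = 1.
Cage g needs sum 9; hence R5C2 = 5.
Column 3 already has 1, which forces R5C3 = 3.
Row 5 now contains 3; hence R5C4 = 1.
Row 2 now contains 2, which forces R2C1 = 4.
Cage i needs two cells with sum 7, which forces R3C1 = 3.
Row 3 now contains 3, which forces R3C5 = 5.
The two cells of cage b must have difference 3, which forces R4C1 = 5.
Cage c has sum 9, so R4C2 = 3.
Column 3 already has 3, so R4C3 = 4.
Cage c has sum 9, so R4C4 = 2.
Row 4 now contains 3, leaving R4C5 = 1.
Row 5 now contains 1, so R5C1 = 2.
Column 1 now contains 2, so R1C1 = 1.
The 3 cells of cage h must have sum 6, so R1C2 = 4.
2 is placed in column 4, so R1C4 = 3.
Cage d needs two cells with difference 1; hence R1C5 = 2.
3 is placed in column 2; hence R2C2 = 1.
1 is placed in column 5, so R2C5 = 3.
The full grid is 1 4 5 3 2 / 4 1 2 5 3 / 3 2 1 4 5 / 5 3 4 2 1 / 2 5 3 1 4.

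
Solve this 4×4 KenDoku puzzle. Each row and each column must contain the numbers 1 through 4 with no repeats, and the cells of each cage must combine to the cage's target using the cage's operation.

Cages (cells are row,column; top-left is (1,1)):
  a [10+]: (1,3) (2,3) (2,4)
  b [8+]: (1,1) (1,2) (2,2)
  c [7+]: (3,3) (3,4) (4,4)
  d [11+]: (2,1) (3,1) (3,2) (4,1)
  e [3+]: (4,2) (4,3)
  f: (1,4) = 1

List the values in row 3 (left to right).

Cage f is a single given cell, which forces (1,4) = 1.
Row 4 needs a 3, and only (4,1) is open for it.
In row 1, 2 can only go at (1,1), so (1,1) = 2.
Cage b has sum 8; hence (1,2) = 4.
Row 1 now contains 4, which forces (1,3) = 3.
Cage b needs sum 8, so (2,2) = 2.
Row 2 now contains 2; hence (2,3) = 4.
4 is placed in row 2, leaving (2,4) = 3.
Cage d has sum 11, leaving (3,2) = 3.
Column 2 already has 2, so (4,2) = 1.
1 is placed in row 4; hence (4,3) = 2.
Row 4 already has 2, which forces (4,4) = 4.
4 is placed in row 2, leaving (2,1) = 1.
The 4 cells of cage d must have sum 11, leaving (3,1) = 4.
Column 3 already has 2, which forces (3,3) = 1.
Column 4 now contains 4, leaving (3,4) = 2.
The full grid is 2 4 3 1 / 1 2 4 3 / 4 3 1 2 / 3 1 2 4.

4 3 1 2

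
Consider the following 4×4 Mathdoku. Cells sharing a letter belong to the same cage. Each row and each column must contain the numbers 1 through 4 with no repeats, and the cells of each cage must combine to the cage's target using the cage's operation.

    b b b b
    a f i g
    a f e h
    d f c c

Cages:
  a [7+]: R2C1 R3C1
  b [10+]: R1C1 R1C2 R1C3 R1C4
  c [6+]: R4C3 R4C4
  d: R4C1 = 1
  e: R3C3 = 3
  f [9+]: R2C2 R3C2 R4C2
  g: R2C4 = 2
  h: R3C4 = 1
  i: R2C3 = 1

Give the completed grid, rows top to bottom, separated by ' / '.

2 1 4 3 / 3 4 1 2 / 4 2 3 1 / 1 3 2 4

Cage i is given, which forces R2C3 = 1.
G is a freebie, leaving R2C4 = 2.
Cage e is given, which forces R3C3 = 3.
H is a freebie, which forces R3C4 = 1.
D is a freebie, so R4C1 = 1.
Column 4 already has 2, so R4C4 = 4.
The 4 cells of cage b must have sum 10, leaving R1C2 = 1.
Column 4 already has 4, so R1C4 = 3.
Cage a needs two cells with sum 7, which forces R2C1 = 3.
3 is placed in row 2, so R2C2 = 4.
Row 3 now contains 3, which forces R3C1 = 4.
4 is placed in column 2, which forces R3C2 = 2.
Column 2 now contains 2, so R4C2 = 3.
4 is placed in row 4, so R4C3 = 2.
Column 1 now contains 4, leaving R1C1 = 2.
Column 3 already has 2, so R1C3 = 4.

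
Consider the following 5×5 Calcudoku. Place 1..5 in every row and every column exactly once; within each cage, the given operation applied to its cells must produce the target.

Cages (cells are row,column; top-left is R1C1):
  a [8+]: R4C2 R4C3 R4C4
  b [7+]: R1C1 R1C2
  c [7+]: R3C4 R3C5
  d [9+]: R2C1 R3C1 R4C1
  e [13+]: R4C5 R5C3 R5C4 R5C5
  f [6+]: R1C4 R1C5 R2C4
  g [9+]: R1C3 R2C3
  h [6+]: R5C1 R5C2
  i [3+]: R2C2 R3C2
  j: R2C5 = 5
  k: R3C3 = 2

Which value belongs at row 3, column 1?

Cage j is given, which forces R2C5 = 5.
Cage k is given, which forces R3C3 = 2.
Cage g needs two cells with sum 9, leaving R1C3 = 5.
Cage i needs two cells with sum 3, which forces R2C2 = 2.
5 is placed in row 2, leaving R2C3 = 4.
Row 3 now contains 2, leaving R3C2 = 1.
In row 3, 5 can only go at R3C1, so R3C1 = 5.
Row 4 needs a 2, and only R4C4 is open for it.
The 3 cells of cage a must have sum 8, which forces R4C2 = 5.
The 3 cells of cage a must have sum 8; hence R4C3 = 1.
Column 2 already has 5, which forces R5C2 = 4.
Column 3 now contains 1, leaving R5C3 = 3.
Row 5 now contains 4; hence R5C4 = 5.
The two cells of cage b must have sum 7, which forces R1C1 = 4.
4 is placed in column 2, which forces R1C2 = 3.
3 is placed in row 1, so R1C4 = 1.
Row 1 now contains 1, leaving R1C5 = 2.
The 3 cells of cage d must have sum 9, leaving R2C1 = 1.
1 is placed in column 4, which forces R2C4 = 3.
3 is placed in column 4, so R3C4 = 4.
Row 3 now contains 4, which forces R3C5 = 3.
1 is placed in row 4, so R4C1 = 3.
Column 5 already has 3, which forces R4C5 = 4.
Cage h needs two cells with sum 6, leaving R5C1 = 2.
2 is placed in column 5; hence R5C5 = 1.
Completed grid: 4 3 5 1 2 / 1 2 4 3 5 / 5 1 2 4 3 / 3 5 1 2 4 / 2 4 3 5 1.

5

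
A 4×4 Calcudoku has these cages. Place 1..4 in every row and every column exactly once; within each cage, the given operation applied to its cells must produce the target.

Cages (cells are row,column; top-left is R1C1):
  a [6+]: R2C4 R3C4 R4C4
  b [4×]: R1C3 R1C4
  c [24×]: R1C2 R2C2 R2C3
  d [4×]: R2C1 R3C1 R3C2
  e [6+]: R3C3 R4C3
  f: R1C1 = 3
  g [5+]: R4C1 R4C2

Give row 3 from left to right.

F is a freebie; hence R1C1 = 3.
Row 1 needs a 2, and only R1C2 is open for it.
Cage d needs product 4, so R2C1 = 1.
Cage d has product 4, so R3C1 = 4.
2 is placed in column 2; hence R3C2 = 1.
4 is placed in row 3; hence R3C3 = 2.
Row 3 now contains 2, leaving R3C4 = 3.
4 is placed in column 1, so R4C1 = 2.
Column 3 already has 2, which forces R4C3 = 4.
2 is placed in row 4, which forces R4C4 = 1.
4 is placed in column 3, which forces R1C3 = 1.
Column 4 now contains 1, so R1C4 = 4.
The 3 cells of cage c must have product 24; hence R2C2 = 4.
4 is placed in column 3, so R2C3 = 3.
Column 4 already has 3, so R2C4 = 2.
4 is placed in row 4, so R4C2 = 3.
The full grid is 3 2 1 4 / 1 4 3 2 / 4 1 2 3 / 2 3 4 1.

4 1 2 3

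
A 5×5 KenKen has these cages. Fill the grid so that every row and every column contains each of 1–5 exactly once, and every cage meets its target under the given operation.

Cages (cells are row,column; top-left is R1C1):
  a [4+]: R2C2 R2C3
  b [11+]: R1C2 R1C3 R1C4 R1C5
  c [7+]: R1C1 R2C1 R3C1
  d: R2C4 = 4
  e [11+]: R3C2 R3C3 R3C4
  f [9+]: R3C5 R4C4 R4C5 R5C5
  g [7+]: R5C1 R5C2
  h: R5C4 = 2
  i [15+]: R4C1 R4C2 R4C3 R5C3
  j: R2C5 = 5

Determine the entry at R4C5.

4

Cage d is a single given cell, which forces R2C4 = 4.
J is a freebie, so R2C5 = 5.
H is a freebie; hence R5C4 = 2.
Column 4 already has 2, which forces R3C4 = 5.
Row 1 needs a 4, and only R1C1 is open for it.
4 is placed in column 1; hence R5C1 = 3.
Cage g's pair has sum 7, so R5C2 = 4.
4 is placed in row 5; hence R5C3 = 5.
4 is placed in row 5, leaving R5C5 = 1.
The 4 cells of cage b must have sum 11, leaving R1C2 = 5.
4 is placed in column 2, leaving R3C2 = 2.
Cage e needs sum 11, leaving R3C3 = 4.
Row 3 now contains 4, which forces R3C5 = 3.
Column 5 now contains 3, which forces R1C5 = 2.
Cage c needs sum 7, leaving R2C1 = 2.
2 is placed in row 3, which forces R3C1 = 1.
Cage i needs sum 15, which forces R4C1 = 5.
Cage i needs sum 15; hence R4C2 = 3.
Cage i has sum 15; hence R4C3 = 2.
3 is placed in row 4, so R4C4 = 1.
Column 5 now contains 2, which forces R4C5 = 4.
Cage b needs sum 11, leaving R1C3 = 1.
Column 4 already has 1, which forces R1C4 = 3.
3 is placed in column 2, so R2C2 = 1.
Cage a's pair has sum 4; hence R2C3 = 3.
Filled in: 4 5 1 3 2 / 2 1 3 4 5 / 1 2 4 5 3 / 5 3 2 1 4 / 3 4 5 2 1.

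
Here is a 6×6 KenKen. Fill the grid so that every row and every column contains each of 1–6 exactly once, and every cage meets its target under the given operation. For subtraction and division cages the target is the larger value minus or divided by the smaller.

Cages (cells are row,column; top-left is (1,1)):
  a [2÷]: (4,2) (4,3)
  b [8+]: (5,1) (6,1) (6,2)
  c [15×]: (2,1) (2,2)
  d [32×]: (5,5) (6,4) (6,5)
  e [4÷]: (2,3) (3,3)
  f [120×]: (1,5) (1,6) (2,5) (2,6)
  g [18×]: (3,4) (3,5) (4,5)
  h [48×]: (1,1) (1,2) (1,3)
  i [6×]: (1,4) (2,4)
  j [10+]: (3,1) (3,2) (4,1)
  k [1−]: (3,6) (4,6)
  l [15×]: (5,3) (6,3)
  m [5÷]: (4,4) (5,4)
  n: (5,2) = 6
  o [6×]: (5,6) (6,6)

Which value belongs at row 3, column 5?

Cage n is a single given cell, so (5,2) = 6.
Cage d has product 32, so (5,5) = 4.
The 3 cells of cage d must have product 32, leaving (6,4) = 4.
The 3 cells of cage d must have product 32, so (6,5) = 2.
Row 5 needs a 3, and only (5,3) is open for it.
Column 3 now contains 3; hence (6,3) = 5.
The 3 cells of cage b must have sum 8, leaving (5,1) = 1.
Row 5 now contains 1; hence (5,4) = 5.
Row 5 now contains 1, leaving (5,6) = 2.
The 3 cells of cage b must have sum 8, leaving (6,1) = 6.
Row 6 now contains 5, which forces (6,2) = 1.
Row 6 now contains 6, so (6,6) = 3.
Cage h has product 48, leaving (1,3) = 6.
Column 4 now contains 5, which forces (4,4) = 1.
Cage g needs product 18, leaving (3,5) = 1.
1 is placed in column 5, so (1,5) = 5.
Cage e needs two cells with quotient 4, so (2,3) = 1.
The 4 cells of cage f must have product 120, which forces (2,5) = 6.
Row 2 already has 1, so (2,6) = 4.
1 is placed in row 3, which forces (3,3) = 4.
4 is placed in column 3, which forces (4,3) = 2.
Column 5 now contains 6; hence (4,5) = 3.
4 is placed in column 6; hence (1,6) = 1.
Cage g needs product 18, which forces (3,4) = 6.
Row 3 now contains 6; hence (3,6) = 5.
Cage j needs sum 10; hence (4,1) = 5.
Row 4 already has 2, so (4,2) = 4.
5 is placed in column 6, which forces (4,6) = 6.
Cage h has product 48, so (1,1) = 4.
Column 2 already has 4, so (1,2) = 2.
2 is placed in row 1, so (1,4) = 3.
Column 1 now contains 5; hence (2,1) = 3.
Cage c's pair has product 15; hence (2,2) = 5.
Column 4 now contains 3, which forces (2,4) = 2.
3 is placed in column 1; hence (3,1) = 2.
Column 2 now contains 2; hence (3,2) = 3.
Filled in: 4 2 6 3 5 1 / 3 5 1 2 6 4 / 2 3 4 6 1 5 / 5 4 2 1 3 6 / 1 6 3 5 4 2 / 6 1 5 4 2 3.

1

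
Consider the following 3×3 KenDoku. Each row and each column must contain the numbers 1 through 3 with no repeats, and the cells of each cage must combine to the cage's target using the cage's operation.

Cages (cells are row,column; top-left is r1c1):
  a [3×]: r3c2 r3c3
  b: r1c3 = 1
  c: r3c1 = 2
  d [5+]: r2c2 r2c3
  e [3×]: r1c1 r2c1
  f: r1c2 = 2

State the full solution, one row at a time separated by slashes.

3 2 1 / 1 3 2 / 2 1 3

F is a freebie; hence r1c2 = 2.
Cage b is given, leaving r1c3 = 1.
2 is placed in column 2, which forces r2c2 = 3.
Row 2 now contains 3; hence r2c3 = 2.
C is a freebie; hence r3c1 = 2.
Column 2 now contains 3, which forces r3c2 = 1.
1 is placed in column 3, leaving r3c3 = 3.
1 is placed in row 1, so r1c1 = 3.
Row 2 now contains 3, leaving r2c1 = 1.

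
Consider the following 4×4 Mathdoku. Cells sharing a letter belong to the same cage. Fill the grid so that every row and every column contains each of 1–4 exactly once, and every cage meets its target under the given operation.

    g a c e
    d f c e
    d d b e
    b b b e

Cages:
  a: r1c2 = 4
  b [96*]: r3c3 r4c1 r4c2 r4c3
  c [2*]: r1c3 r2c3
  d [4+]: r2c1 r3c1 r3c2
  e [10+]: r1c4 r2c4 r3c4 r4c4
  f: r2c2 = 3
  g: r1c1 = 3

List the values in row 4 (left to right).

G is a freebie, leaving r1c1 = 3.
A is a freebie, leaving r1c2 = 4.
The 3 cells of cage d must have sum 4, so r2c1 = 1.
F is a freebie, which forces r2c2 = 3.
Row 2 now contains 1, which forces r2c3 = 2.
Row 2 already has 2; hence r2c4 = 4.
The 3 cells of cage d must have sum 4; hence r3c1 = 2.
Cage d needs sum 4, so r3c2 = 1.
The 4 cells of cage b must have product 96, which forces r3c3 = 4.
1 is placed in row 3, leaving r3c4 = 3.
Column 1 already has 2, leaving r4c1 = 4.
Column 2 already has 3; hence r4c2 = 2.
Column 3 now contains 2, which forces r4c3 = 3.
Row 4 now contains 2, which forces r4c4 = 1.
Column 3 now contains 2, leaving r1c3 = 1.
Column 4 already has 1, so r1c4 = 2.
Filled in: 3 4 1 2 / 1 3 2 4 / 2 1 4 3 / 4 2 3 1.

4 2 3 1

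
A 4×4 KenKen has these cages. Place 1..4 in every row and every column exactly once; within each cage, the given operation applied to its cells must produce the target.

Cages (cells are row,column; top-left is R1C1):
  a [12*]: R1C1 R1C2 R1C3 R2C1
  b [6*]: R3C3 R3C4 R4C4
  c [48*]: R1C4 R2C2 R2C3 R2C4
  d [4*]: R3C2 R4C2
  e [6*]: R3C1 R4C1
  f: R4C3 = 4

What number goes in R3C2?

Cage f is a single given cell, leaving R4C3 = 4.
Cage d's pair has product 4, which forces R3C2 = 4.
Row 4 now contains 4, leaving R4C2 = 1.
The 4 cells of cage c must have product 48; hence R1C4 = 2.
The 4 cells of cage c must have product 48, which forces R2C4 = 4.
2 is placed in column 4, so R4C4 = 3.
The 4 cells of cage a must have product 12, which forces R1C1 = 4.
Row 1 now contains 2, which forces R1C2 = 3.
The 4 cells of cage a must have product 12, leaving R1C3 = 1.
Cage a needs product 12, so R2C1 = 1.
3 is placed in column 2; hence R2C2 = 2.
2 is placed in row 2, leaving R2C3 = 3.
The two cells of cage e must have product 6, so R3C1 = 3.
The 3 cells of cage b must have product 6, leaving R3C3 = 2.
Column 4 already has 3, leaving R3C4 = 1.
Row 4 already has 3, which forces R4C1 = 2.
The full grid is 4 3 1 2 / 1 2 3 4 / 3 4 2 1 / 2 1 4 3.

4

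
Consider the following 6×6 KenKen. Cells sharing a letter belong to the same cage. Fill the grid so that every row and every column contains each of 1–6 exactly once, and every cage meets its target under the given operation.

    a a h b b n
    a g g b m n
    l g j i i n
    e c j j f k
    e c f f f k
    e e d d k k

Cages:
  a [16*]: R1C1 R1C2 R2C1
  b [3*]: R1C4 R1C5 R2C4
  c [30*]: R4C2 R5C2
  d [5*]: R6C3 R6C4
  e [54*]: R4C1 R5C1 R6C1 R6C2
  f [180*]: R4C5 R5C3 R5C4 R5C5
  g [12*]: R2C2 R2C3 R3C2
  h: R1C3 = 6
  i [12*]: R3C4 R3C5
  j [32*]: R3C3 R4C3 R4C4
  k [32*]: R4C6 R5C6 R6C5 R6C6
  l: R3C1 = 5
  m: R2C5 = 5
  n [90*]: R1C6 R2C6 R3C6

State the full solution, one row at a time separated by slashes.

H is a freebie, so R1C3 = 6.
Cage b needs product 3, so R1C4 = 3.
Cage b has product 3, leaving R1C5 = 1.
Row 1 now contains 3, which forces R1C6 = 5.
Cage b has product 3, which forces R2C4 = 1.
M is a freebie; hence R2C5 = 5.
L is a freebie, so R3C1 = 5.
Cage j needs product 32, which forces R3C3 = 4.
Cage j has product 32, which forces R4C3 = 2.
Cage j needs product 32; hence R4C4 = 4.
4 is placed in row 4, leaving R4C6 = 1.
Cage e has product 54, leaving R6C2 = 3.
Column 4 now contains 1; hence R6C4 = 5.
Cage k has product 32, so R6C5 = 4.
Column 6 already has 1; hence R6C6 = 2.
1 is placed in row 1, so R1C1 = 4.
Cage a needs product 16, which forces R1C2 = 2.
Cage a needs product 16, leaving R2C1 = 2.
Cage g needs product 12, which forces R2C2 = 4.
2 is placed in column 3; hence R2C3 = 3.
Row 2 already has 3, leaving R2C6 = 6.
Cage g needs product 12, so R3C2 = 1.
Column 6 now contains 6, which forces R3C6 = 3.
Cage f needs product 180; hence R5C3 = 5.
Column 6 now contains 2; hence R5C6 = 4.
Row 6 already has 5, so R6C3 = 1.
The 4 cells of cage e must have product 54; hence R4C1 = 3.
Cage c needs two cells with product 30, leaving R4C2 = 5.
Row 4 now contains 3, so R4C5 = 6.
Cage e has product 54, which forces R5C1 = 1.
Row 5 now contains 5, leaving R5C2 = 6.
Row 5 now contains 6, leaving R5C4 = 2.
Row 5 already has 2, which forces R5C5 = 3.
1 is placed in row 6, leaving R6C1 = 6.
Column 4 now contains 2, so R3C4 = 6.
Column 5 already has 6, so R3C5 = 2.

4 2 6 3 1 5 / 2 4 3 1 5 6 / 5 1 4 6 2 3 / 3 5 2 4 6 1 / 1 6 5 2 3 4 / 6 3 1 5 4 2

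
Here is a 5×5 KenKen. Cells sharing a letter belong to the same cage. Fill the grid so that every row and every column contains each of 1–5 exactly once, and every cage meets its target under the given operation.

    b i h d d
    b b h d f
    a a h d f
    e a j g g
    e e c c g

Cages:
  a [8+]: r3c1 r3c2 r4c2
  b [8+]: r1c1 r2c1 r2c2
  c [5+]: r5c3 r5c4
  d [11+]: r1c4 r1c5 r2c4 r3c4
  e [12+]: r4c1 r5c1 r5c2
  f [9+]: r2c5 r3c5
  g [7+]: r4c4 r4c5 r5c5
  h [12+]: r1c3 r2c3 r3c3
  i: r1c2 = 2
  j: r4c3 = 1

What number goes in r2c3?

4

I is a freebie, so r1c2 = 2.
Cage j is a single given cell; hence r4c3 = 1.
In column 3, 2 can only go at r5c3, so r5c3 = 2.
Cage c's pair has sum 5, so r5c4 = 3.
Row 5 now contains 2; hence r5c5 = 1.
Cage e needs sum 12, which forces r4c1 = 3.
In row 4, 5 can only go at r4c2, so r4c2 = 5.
Cage a needs sum 8, so r3c1 = 2.
The 3 cells of cage a must have sum 8, leaving r3c2 = 1.
Cage e needs sum 12; hence r5c1 = 5.
Column 2 now contains 5, so r5c2 = 4.
The 4 cells of cage d must have sum 11, so r1c4 = 1.
1 is placed in column 2, which forces r2c2 = 3.
The 4 cells of cage d must have sum 11, leaving r2c4 = 2.
2 is placed in column 4, so r4c4 = 4.
Row 4 now contains 4, so r4c5 = 2.
1 is placed in row 1, so r1c1 = 4.
The 4 cells of cage d must have sum 11, which forces r1c5 = 3.
Cage b needs sum 8; hence r2c1 = 1.
Column 4 now contains 4; hence r3c4 = 5.
Row 3 now contains 5, which forces r3c5 = 4.
3 is placed in row 1, so r1c3 = 5.
The 3 cells of cage h must have sum 12, which forces r2c3 = 4.
Column 5 now contains 4, which forces r2c5 = 5.
Row 3 already has 4, so r3c3 = 3.
Completed grid: 4 2 5 1 3 / 1 3 4 2 5 / 2 1 3 5 4 / 3 5 1 4 2 / 5 4 2 3 1.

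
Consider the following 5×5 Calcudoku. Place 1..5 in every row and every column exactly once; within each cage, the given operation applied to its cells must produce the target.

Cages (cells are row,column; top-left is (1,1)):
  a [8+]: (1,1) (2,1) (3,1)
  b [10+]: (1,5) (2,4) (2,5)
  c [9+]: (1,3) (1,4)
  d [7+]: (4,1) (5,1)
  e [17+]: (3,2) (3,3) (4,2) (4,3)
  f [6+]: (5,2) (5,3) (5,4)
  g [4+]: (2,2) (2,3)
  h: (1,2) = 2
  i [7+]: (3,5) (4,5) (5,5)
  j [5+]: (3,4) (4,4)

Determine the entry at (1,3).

4

Cage h is given, leaving (1,2) = 2.
Row 5 needs a 5, and only (5,1) is open for it.
Cage d's pair has sum 7, so (4,1) = 2.
Row 5 needs a 4, and only (5,5) is open for it.
Cage i has sum 7; hence (3,5) = 2.
4 is placed in column 5, so (4,5) = 1.
Cage b needs sum 10; hence (2,4) = 2.
The two cells of cage j must have sum 5, leaving (3,4) = 1.
Cage j's pair has sum 5, leaving (4,4) = 4.
Column 4 already has 1, so (5,4) = 3.
Cage c's pair has sum 9, so (1,3) = 4.
4 is placed in column 4, leaving (1,4) = 5.
Row 1 now contains 5, which forces (1,5) = 3.
Column 5 now contains 3; hence (2,5) = 5.
4 is placed in column 3, leaving (3,3) = 5.
Column 3 already has 5; hence (4,3) = 3.
Row 5 already has 3, leaving (5,2) = 1.
Cage f needs sum 6, leaving (5,3) = 2.
Row 1 now contains 3, leaving (1,1) = 1.
1 is placed in column 2; hence (2,2) = 3.
Column 3 now contains 3; hence (2,3) = 1.
5 is placed in row 3; hence (3,2) = 4.
Row 4 already has 3; hence (4,2) = 5.
Row 2 now contains 3; hence (2,1) = 4.
Row 3 already has 4; hence (3,1) = 3.
Completed grid: 1 2 4 5 3 / 4 3 1 2 5 / 3 4 5 1 2 / 2 5 3 4 1 / 5 1 2 3 4.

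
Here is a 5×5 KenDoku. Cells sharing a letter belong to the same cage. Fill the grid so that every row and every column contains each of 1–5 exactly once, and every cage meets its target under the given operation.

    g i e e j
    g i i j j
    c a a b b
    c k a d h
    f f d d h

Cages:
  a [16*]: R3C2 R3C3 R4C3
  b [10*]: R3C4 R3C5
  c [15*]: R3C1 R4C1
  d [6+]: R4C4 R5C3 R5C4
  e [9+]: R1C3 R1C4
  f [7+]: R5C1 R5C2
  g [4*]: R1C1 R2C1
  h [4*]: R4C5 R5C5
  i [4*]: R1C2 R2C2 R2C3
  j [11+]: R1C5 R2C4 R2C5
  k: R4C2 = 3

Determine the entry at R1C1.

Cage k is given; hence R4C2 = 3.
The two cells of cage c must have product 15; hence R3C1 = 3.
Row 4 already has 3, leaving R4C1 = 5.
Column 1 now contains 5, leaving R5C1 = 2.
Cage f's pair has sum 7, leaving R5C2 = 5.
Row 1 needs a 3, and only R1C5 is open for it.
Cage j needs sum 11, so R2C4 = 3.
Cage j needs sum 11, so R2C5 = 5.
Column 5 already has 5, which forces R3C5 = 2.
2 is placed in row 3, leaving R3C2 = 4.
The 3 cells of cage a must have product 16, leaving R3C3 = 1.
2 is placed in row 3, leaving R3C4 = 5.
The 3 cells of cage a must have product 16, leaving R4C3 = 4.
4 is placed in row 4; hence R4C5 = 1.
Column 3 already has 1, which forces R5C3 = 3.
Column 5 now contains 1, which forces R5C5 = 4.
Cage i has product 4, leaving R1C2 = 2.
4 is placed in column 3; hence R1C3 = 5.
Column 4 already has 5; hence R1C4 = 4.
Column 2 now contains 4, so R2C2 = 1.
Column 3 already has 1, leaving R2C3 = 2.
Row 4 already has 1, which forces R4C4 = 2.
Row 5 already has 4, so R5C4 = 1.
4 is placed in row 1, which forces R1C1 = 1.
1 is placed in row 2; hence R2C1 = 4.
Completed grid: 1 2 5 4 3 / 4 1 2 3 5 / 3 4 1 5 2 / 5 3 4 2 1 / 2 5 3 1 4.

1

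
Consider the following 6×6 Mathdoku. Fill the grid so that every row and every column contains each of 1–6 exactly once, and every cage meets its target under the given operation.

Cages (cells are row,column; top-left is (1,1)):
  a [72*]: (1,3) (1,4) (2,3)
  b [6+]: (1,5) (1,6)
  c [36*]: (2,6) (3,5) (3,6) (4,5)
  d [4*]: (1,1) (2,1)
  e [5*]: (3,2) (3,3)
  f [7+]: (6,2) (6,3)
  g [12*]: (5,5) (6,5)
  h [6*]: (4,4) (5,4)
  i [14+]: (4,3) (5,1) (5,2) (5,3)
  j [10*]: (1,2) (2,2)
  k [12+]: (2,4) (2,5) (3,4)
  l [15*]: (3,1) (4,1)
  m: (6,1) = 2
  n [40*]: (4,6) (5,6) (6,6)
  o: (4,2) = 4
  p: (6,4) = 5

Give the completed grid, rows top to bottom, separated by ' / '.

4 2 6 3 5 1 / 1 5 4 2 6 3 / 3 1 5 4 2 6 / 5 4 3 6 1 2 / 6 3 2 1 4 5 / 2 6 1 5 3 4

O is a freebie; hence (4,2) = 4.
Cage m is given, leaving (6,1) = 2.
Cage p is given, so (6,4) = 5.
Row 6 now contains 5, leaving (6,6) = 4.
Row 6 needs a 3, and only (6,5) is open for it.
The two cells of cage g must have product 12, so (5,5) = 4.
The only place for 4 in row 3 is (3,4).
The only place for 6 in column 1 is (5,1).
In column 2, 3 can only go at (5,2), so (5,2) = 3.
Cage i has sum 14, leaving (4,3) = 3.
Row 4 now contains 3, so (4,4) = 6.
The 4 cells of cage i must have sum 14, which forces (5,3) = 2.
Row 5 now contains 2, so (5,4) = 1.
Row 5 now contains 2; hence (5,6) = 5.
6 is placed in column 4, so (1,4) = 3.
Cage b needs two cells with sum 6, so (1,5) = 5.
Column 6 now contains 5; hence (1,6) = 1.
3 is placed in column 4, which forces (2,4) = 2.
Column 5 already has 5; hence (2,5) = 6.
Row 2 already has 6, leaving (2,6) = 3.
The two cells of cage l must have product 15, which forces (3,1) = 3.
Row 4 now contains 3, so (4,1) = 5.
Column 6 now contains 5, which forces (4,6) = 2.
Row 1 now contains 1; hence (1,1) = 4.
Row 1 now contains 5, which forces (1,2) = 2.
The 3 cells of cage a must have product 72; hence (1,3) = 6.
The two cells of cage d must have product 4, which forces (2,1) = 1.
2 is placed in row 2; hence (2,2) = 5.
Row 2 already has 6, so (2,3) = 4.
Column 2 already has 5; hence (3,2) = 1.
Row 3 now contains 1; hence (3,3) = 5.
Cage c has product 36; hence (3,5) = 2.
Column 6 already has 2, which forces (3,6) = 6.
Row 4 now contains 2; hence (4,5) = 1.
Column 2 now contains 1, so (6,2) = 6.
6 is placed in column 3, so (6,3) = 1.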